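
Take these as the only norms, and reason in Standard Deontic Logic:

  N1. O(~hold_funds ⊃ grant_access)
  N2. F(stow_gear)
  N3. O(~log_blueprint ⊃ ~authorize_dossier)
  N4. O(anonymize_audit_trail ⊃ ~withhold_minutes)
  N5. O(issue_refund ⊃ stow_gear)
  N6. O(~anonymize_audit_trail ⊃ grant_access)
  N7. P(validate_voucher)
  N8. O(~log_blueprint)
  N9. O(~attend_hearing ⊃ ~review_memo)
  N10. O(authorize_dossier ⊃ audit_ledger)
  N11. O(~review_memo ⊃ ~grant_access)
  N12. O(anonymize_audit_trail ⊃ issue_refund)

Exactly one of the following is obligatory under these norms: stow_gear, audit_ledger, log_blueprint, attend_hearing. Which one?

attend_hearing

Premise 2, F(stow_gear), is equivalent to O(~stow_gear).
Premise 5, O(issue_refund ⊃ stow_gear), contraposes to O(~stow_gear ⊃ ~issue_refund); with O(~stow_gear) we get O(~issue_refund).
Premise 12, O(anonymize_audit_trail ⊃ issue_refund), contraposes to O(~issue_refund ⊃ ~anonymize_audit_trail); with O(~issue_refund) we get O(~anonymize_audit_trail).
From O(~anonymize_audit_trail) and premise 6, O(~anonymize_audit_trail ⊃ grant_access), we obtain O(grant_access).
Premise 11 is O(~review_memo ⊃ ~grant_access); contrapositively O(grant_access ⊃ review_memo). Since O(grant_access) holds, K gives O(review_memo).
Premise 9 is O(~attend_hearing ⊃ ~review_memo); contrapositively O(review_memo ⊃ attend_hearing). Since O(review_memo) holds, K gives O(attend_hearing).
So O(attend_hearing) holds — attend_hearing is obligatory. None of the other listed options is made obligatory by any chain of premises.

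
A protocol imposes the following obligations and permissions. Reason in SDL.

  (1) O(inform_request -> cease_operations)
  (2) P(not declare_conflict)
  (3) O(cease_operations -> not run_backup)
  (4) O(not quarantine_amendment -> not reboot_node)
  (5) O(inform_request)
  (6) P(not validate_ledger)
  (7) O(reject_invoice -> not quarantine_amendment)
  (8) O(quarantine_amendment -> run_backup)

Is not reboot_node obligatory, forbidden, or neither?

Premise 5 gives O(inform_request).
From O(inform_request) and premise 1, O(inform_request -> cease_operations), we obtain O(cease_operations).
From O(cease_operations) and premise 3, O(cease_operations -> not run_backup), we obtain O(not run_backup).
The contrapositive of premise 8 (O(quarantine_amendment -> run_backup)) is O(not run_backup -> not quarantine_amendment), and O(not run_backup) is already established, so O(not quarantine_amendment).
With premise 4, O(not quarantine_amendment -> not reboot_node), the K-axiom yields O(not reboot_node).
Premises 2, 6, 7 do not contribute to this derivation.
Hence not reboot_node is obligatory.

Obligatory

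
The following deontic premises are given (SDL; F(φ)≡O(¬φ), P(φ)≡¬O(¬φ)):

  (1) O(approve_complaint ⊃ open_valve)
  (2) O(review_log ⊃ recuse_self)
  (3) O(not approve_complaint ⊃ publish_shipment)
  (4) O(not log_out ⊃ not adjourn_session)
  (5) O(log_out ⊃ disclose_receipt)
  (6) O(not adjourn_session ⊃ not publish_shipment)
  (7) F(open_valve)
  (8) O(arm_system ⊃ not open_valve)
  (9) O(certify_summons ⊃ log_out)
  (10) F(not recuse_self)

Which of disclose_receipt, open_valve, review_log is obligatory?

Premise 7, F(open_valve), is equivalent to O(not open_valve).
Premise 1, O(approve_complaint ⊃ open_valve), contraposes to O(not open_valve ⊃ not approve_complaint); with O(not open_valve) we get O(not approve_complaint).
From O(not approve_complaint) and premise 3, O(not approve_complaint ⊃ publish_shipment), we obtain O(publish_shipment).
Premise 6 is O(not adjourn_session ⊃ not publish_shipment); contrapositively O(publish_shipment ⊃ adjourn_session). Since O(publish_shipment) holds, K gives O(adjourn_session).
The contrapositive of premise 4 (O(not log_out ⊃ not adjourn_session)) is O(adjourn_session ⊃ log_out), and O(adjourn_session) is already established, so O(log_out).
With premise 5, O(log_out ⊃ disclose_receipt), the K-axiom yields O(disclose_receipt).
So O(disclose_receipt) holds — disclose_receipt is obligatory. None of the other listed options is made obligatory by any chain of premises.

disclose_receipt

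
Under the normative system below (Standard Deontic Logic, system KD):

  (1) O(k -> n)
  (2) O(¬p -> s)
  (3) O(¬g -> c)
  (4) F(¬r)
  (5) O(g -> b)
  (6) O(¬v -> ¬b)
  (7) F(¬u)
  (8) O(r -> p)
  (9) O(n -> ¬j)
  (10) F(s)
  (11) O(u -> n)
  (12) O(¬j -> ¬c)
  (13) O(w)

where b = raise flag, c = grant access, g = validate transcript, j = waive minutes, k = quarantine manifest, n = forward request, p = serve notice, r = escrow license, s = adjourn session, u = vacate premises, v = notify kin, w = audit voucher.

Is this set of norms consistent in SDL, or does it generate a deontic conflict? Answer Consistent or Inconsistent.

Consistent

Premise 2 is O(¬p -> s), but O(¬p) is not derivable from the premises, so it does not yield O(s).
So O(s) is not derivable, and the apparent clash with O(¬s) does not arise.
A world satisfying every obligation exists (e.g. b=true, c=false, g=true, j=false, k=false, n=true, p=true, r=true, s=false, u=true, v=true, w=true); no atom is both obligatory and forbidden, so the set is consistent.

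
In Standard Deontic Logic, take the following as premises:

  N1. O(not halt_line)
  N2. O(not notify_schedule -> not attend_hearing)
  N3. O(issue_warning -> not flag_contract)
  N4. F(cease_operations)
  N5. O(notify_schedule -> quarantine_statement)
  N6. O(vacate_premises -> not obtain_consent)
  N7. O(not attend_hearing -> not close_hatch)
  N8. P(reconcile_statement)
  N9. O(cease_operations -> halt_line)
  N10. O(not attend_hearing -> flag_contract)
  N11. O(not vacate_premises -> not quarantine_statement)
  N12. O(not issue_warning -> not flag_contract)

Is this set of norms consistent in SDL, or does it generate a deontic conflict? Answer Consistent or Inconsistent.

Consistent

Premise 9 is O(cease_operations -> halt_line), but O(cease_operations) is not derivable from the premises, so it does not yield O(halt_line).
So O(halt_line) is not derivable, and the apparent clash with O(not halt_line) does not arise.
A world satisfying every obligation exists (e.g. attend_hearing=true, cease_operations=false, close_hatch=false, flag_contract=false, halt_line=false, issue_warning=false, notify_schedule=true, obtain_consent=false, quarantine_statement=true, reconcile_statement=false, vacate_premises=true); no atom is both obligatory and forbidden, so the set is consistent.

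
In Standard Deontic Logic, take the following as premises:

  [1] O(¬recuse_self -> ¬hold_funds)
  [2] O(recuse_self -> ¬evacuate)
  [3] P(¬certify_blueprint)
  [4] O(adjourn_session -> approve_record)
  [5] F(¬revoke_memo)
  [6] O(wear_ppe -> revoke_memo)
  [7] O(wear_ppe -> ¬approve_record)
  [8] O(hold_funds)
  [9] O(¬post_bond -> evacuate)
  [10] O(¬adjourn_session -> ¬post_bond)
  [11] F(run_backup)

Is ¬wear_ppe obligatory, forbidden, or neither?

From premise 8 we have O(hold_funds).
Premise 1 is O(¬recuse_self -> ¬hold_funds); contrapositively O(hold_funds -> recuse_self). Since O(hold_funds) holds, K gives O(recuse_self).
Applying K to premise 2 (O(recuse_self -> ¬evacuate)) and O(recuse_self) yields O(¬evacuate).
Premise 9, O(¬post_bond -> evacuate), contraposes to O(¬evacuate -> post_bond); with O(¬evacuate) we get O(post_bond).
Premise 10, O(¬adjourn_session -> ¬post_bond), contraposes to O(post_bond -> adjourn_session); with O(post_bond) we get O(adjourn_session).
From O(adjourn_session) and premise 4, O(adjourn_session -> approve_record), we obtain O(approve_record).
The contrapositive of premise 7 (O(wear_ppe -> ¬approve_record)) is O(approve_record -> ¬wear_ppe), and O(approve_record) is already established, so O(¬wear_ppe).
Premises 3, 5, 6, 11 do not contribute to this derivation.
Hence ¬wear_ppe is obligatory.

Obligatory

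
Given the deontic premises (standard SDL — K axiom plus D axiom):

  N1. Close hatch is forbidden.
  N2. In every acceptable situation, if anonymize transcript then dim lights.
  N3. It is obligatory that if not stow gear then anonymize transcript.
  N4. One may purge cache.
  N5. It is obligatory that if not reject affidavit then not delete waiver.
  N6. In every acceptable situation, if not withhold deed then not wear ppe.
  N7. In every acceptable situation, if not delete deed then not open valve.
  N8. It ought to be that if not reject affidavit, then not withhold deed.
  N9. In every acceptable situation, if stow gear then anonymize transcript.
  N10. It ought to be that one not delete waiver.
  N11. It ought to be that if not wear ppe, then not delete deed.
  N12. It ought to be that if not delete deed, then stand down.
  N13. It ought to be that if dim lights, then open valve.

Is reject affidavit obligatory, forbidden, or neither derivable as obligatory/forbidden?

Obligatory

Premises 3 and 9 cover both cases: O(¬stow_gear → anonymize_transcript) and O(stow_gear → anonymize_transcript). Since ¬stow_gear ∨ stow_gear is a tautology, O(anonymize_transcript) follows.
With premise 2, O(anonymize_transcript → dim_lights), the K-axiom yields O(dim_lights).
Premise 13 is O(dim_lights → open_valve); since O(dim_lights), deontic closure gives O(open_valve).
Premise 7 is O(¬delete_deed → ¬open_valve); contrapositively O(open_valve → delete_deed). Since O(open_valve) holds, K gives O(delete_deed).
Premise 11 is O(¬wear_ppe → ¬delete_deed); contrapositively O(delete_deed → wear_ppe). Since O(delete_deed) holds, K gives O(wear_ppe).
The contrapositive of premise 6 (O(¬withhold_deed → ¬wear_ppe)) is O(wear_ppe → withhold_deed), and O(wear_ppe) is already established, so O(withhold_deed).
Premise 8 is O(¬reject_affidavit → ¬withhold_deed); contrapositively O(withhold_deed → reject_affidavit). Since O(withhold_deed) holds, K gives O(reject_affidavit).
Premises 1, 4, 5, 10, 12 do not contribute to this derivation.
Hence reject_affidavit is obligatory.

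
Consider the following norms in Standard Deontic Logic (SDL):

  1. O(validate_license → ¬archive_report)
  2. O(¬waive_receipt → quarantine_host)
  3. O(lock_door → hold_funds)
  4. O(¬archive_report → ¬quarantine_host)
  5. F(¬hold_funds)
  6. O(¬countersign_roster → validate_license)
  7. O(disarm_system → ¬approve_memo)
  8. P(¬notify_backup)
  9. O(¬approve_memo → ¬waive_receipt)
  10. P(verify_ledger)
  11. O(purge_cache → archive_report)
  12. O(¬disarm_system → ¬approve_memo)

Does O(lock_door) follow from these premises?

Premise 3 is O(lock_door → hold_funds); even if O(hold_funds) held, inferring O(lock_door) would be affirming the consequent — invalid.
No other premise forces O(lock_door). An ideal world satisfying every premise can still have lock_door false, so O(lock_door) is not derivable.

No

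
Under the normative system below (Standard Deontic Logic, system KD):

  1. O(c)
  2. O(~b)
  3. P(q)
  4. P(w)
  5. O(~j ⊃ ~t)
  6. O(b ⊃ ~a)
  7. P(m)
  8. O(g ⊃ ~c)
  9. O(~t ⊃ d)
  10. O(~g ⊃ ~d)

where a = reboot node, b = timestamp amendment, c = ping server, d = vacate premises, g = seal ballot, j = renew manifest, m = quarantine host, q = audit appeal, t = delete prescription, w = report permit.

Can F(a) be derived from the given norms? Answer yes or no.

Premise 6 is O(b ⊃ ~a), but O(b) is not derivable from the premises, so it does not yield O(~a).
No other premise forces O(~a). An ideal world satisfying every premise can still have a true, so F(a) is not derivable.

No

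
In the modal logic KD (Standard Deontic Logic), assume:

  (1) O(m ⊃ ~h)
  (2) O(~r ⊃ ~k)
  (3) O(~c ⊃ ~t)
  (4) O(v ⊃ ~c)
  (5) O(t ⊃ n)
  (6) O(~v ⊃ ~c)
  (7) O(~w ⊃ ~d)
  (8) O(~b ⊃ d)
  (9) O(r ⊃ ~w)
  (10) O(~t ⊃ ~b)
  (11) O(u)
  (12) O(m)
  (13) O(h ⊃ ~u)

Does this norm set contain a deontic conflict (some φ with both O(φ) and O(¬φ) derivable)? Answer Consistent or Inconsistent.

Premise 13 is O(h ⊃ ~u), but O(h) is not derivable from the premises, so it does not yield O(~u).
So O(~u) is not derivable, and the apparent clash with O(u) does not arise.
A world satisfying every obligation exists (e.g. b=false, c=false, d=true, h=false, k=false, m=true, n=false, r=false, t=false, u=true, v=false, w=true); no atom is both obligatory and forbidden, so the set is consistent.

Consistent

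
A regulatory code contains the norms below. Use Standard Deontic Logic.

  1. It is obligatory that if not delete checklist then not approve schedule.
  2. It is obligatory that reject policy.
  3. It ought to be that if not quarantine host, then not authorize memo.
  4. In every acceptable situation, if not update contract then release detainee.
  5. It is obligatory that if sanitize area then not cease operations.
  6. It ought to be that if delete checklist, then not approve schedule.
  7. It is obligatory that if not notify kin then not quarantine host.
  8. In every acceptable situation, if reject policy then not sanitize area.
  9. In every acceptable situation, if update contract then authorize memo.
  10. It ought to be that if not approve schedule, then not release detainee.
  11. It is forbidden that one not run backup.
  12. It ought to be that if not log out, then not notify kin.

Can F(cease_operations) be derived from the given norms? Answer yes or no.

Premise 5 is O(sanitize_area → ¬cease_operations), but O(sanitize_area) is not derivable from the premises, so it does not yield O(¬cease_operations).
No other premise forces O(¬cease_operations). An ideal world satisfying every premise can still have cease_operations true, so F(cease_operations) is not derivable.

No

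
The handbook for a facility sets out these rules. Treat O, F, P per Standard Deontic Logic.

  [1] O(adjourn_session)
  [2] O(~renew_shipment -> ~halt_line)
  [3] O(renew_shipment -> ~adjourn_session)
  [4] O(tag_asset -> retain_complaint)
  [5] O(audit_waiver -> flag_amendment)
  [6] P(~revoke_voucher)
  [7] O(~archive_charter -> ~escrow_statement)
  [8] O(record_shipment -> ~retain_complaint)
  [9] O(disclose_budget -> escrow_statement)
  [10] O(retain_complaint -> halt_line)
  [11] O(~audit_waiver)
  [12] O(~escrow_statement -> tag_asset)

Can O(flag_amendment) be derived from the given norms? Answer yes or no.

No

Premise 5 is O(audit_waiver -> flag_amendment), but O(audit_waiver) is not derivable from the premises, so it does not yield O(flag_amendment).
No other premise forces O(flag_amendment). An ideal world satisfying every premise can still have flag_amendment false, so O(flag_amendment) is not derivable.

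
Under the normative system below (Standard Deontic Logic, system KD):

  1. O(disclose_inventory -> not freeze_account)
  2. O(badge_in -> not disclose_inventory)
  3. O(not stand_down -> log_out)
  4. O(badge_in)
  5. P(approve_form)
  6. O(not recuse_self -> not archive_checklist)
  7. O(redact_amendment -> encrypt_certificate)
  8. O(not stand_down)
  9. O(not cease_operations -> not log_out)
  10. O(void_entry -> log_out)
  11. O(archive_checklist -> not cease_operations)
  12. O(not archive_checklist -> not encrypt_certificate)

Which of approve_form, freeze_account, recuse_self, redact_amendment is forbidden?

redact_amendment

Premise 8 gives O(not stand_down).
Premise 3 is O(not stand_down -> log_out); since O(not stand_down), deontic closure gives O(log_out).
The contrapositive of premise 9 (O(not cease_operations -> not log_out)) is O(log_out -> cease_operations), and O(log_out) is already established, so O(cease_operations).
The contrapositive of premise 11 (O(archive_checklist -> not cease_operations)) is O(cease_operations -> not archive_checklist), and O(cease_operations) is already established, so O(not archive_checklist).
With premise 12, O(not archive_checklist -> not encrypt_certificate), the K-axiom yields O(not encrypt_certificate).
The contrapositive of premise 7 (O(redact_amendment -> encrypt_certificate)) is O(not encrypt_certificate -> not redact_amendment), and O(not encrypt_certificate) is already established, so O(not redact_amendment).
So O(not redact_amendment) holds, i.e. redact_amendment is forbidden. None of the other listed options is forbidden under the premises.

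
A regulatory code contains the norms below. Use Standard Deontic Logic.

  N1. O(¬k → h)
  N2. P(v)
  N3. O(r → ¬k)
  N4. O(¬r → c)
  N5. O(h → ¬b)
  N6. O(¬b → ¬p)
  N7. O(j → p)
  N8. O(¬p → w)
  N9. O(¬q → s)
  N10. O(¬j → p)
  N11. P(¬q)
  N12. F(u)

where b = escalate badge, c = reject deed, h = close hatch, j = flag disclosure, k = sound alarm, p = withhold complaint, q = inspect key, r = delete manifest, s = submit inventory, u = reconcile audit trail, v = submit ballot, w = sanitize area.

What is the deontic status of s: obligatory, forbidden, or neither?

Neither

Premise 9 is O(¬q → s), but O(¬q) is not derivable from the premises (the permission P(¬q) asserts only ¬O(q), not O(¬q)), so it does not yield O(s).
No premise or chain of K-axiom applications forces O(s), and none forces O(¬s). So s is neither obligatory nor forbidden under these norms.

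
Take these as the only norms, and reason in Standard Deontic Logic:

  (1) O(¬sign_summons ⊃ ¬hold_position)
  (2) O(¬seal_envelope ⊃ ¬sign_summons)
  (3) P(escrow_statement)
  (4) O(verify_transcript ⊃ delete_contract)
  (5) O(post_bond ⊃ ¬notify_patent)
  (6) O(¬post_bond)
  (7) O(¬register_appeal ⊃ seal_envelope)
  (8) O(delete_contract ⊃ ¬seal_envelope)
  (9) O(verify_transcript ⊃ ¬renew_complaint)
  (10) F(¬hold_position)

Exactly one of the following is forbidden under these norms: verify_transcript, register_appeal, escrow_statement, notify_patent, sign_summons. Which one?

Premise 10, F(¬hold_position), is equivalent to O(hold_position).
The contrapositive of premise 1 (O(¬sign_summons ⊃ ¬hold_position)) is O(hold_position ⊃ sign_summons), and O(hold_position) is already established, so O(sign_summons).
Premise 2, O(¬seal_envelope ⊃ ¬sign_summons), contraposes to O(sign_summons ⊃ seal_envelope); with O(sign_summons) we get O(seal_envelope).
Premise 8 is O(delete_contract ⊃ ¬seal_envelope); contrapositively O(seal_envelope ⊃ ¬delete_contract). Since O(seal_envelope) holds, K gives O(¬delete_contract).
Premise 4 is O(verify_transcript ⊃ delete_contract); contrapositively O(¬delete_contract ⊃ ¬verify_transcript). Since O(¬delete_contract) holds, K gives O(¬verify_transcript).
So O(¬verify_transcript) holds, i.e. verify_transcript is forbidden. None of the other listed options is forbidden under the premises.

verify_transcript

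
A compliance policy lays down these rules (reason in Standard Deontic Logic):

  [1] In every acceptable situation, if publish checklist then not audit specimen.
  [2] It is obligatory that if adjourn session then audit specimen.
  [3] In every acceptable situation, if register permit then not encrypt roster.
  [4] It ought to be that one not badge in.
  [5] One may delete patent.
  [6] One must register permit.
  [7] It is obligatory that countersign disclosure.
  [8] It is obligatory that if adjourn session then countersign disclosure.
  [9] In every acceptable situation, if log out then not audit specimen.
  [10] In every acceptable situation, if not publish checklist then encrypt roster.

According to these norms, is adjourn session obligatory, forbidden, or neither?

Forbidden

Premise 6 gives O(register_permit).
Premise 3 is O(register_permit → ¬encrypt_roster); since O(register_permit), deontic closure gives O(¬encrypt_roster).
Premise 10, O(¬publish_checklist → encrypt_roster), contraposes to O(¬encrypt_roster → publish_checklist); with O(¬encrypt_roster) we get O(publish_checklist).
With premise 1, O(publish_checklist → ¬audit_specimen), the K-axiom yields O(¬audit_specimen).
Premise 2 is O(adjourn_session → audit_specimen); contrapositively O(¬audit_specimen → ¬adjourn_session). Since O(¬audit_specimen) holds, K gives O(¬adjourn_session).
Premises 4, 5, 7, 8, 9 do not contribute to this derivation.
Thus O(¬adjourn_session), which is F(adjourn_session): adjourn_session is forbidden.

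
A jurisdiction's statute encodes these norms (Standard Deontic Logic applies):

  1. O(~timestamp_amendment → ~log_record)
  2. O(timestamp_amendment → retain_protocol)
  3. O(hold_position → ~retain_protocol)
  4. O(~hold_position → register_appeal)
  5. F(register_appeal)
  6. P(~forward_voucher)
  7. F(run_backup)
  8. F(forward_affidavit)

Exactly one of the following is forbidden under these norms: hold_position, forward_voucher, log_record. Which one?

log_record

Premise 5, F(register_appeal), is equivalent to O(~register_appeal).
The contrapositive of premise 4 (O(~hold_position → register_appeal)) is O(~register_appeal → hold_position), and O(~register_appeal) is already established, so O(hold_position).
Applying K to premise 3 (O(hold_position → ~retain_protocol)) and O(hold_position) yields O(~retain_protocol).
Premise 2, O(timestamp_amendment → retain_protocol), contraposes to O(~retain_protocol → ~timestamp_amendment); with O(~retain_protocol) we get O(~timestamp_amendment).
Premise 1 is O(~timestamp_amendment → ~log_record); since O(~timestamp_amendment), deontic closure gives O(~log_record).
So O(~log_record) holds, i.e. log_record is forbidden. None of the other listed options is forbidden under the premises.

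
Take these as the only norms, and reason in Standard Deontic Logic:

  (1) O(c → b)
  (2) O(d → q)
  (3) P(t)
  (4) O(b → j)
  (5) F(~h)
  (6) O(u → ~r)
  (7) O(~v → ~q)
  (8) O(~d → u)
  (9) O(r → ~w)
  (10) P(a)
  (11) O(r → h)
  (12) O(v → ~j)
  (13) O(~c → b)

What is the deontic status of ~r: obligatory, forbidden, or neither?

By case analysis on ~c: premise 13 gives O(~c → b) and premise 1 gives O(c → b), so O(b) either way.
With premise 4, O(b → j), the K-axiom yields O(j).
Premise 12 is O(v → ~j); contrapositively O(j → ~v). Since O(j) holds, K gives O(~v).
Applying K to premise 7 (O(~v → ~q)) and O(~v) yields O(~q).
Premise 2, O(d → q), contraposes to O(~q → ~d); with O(~q) we get O(~d).
From O(~d) and premise 8, O(~d → u), we obtain O(u).
Premise 6 is O(u → ~r); since O(u), deontic closure gives O(~r).
Premises 3, 5, 9, 10, 11 do not contribute to this derivation.
Hence ~r is obligatory.

Obligatory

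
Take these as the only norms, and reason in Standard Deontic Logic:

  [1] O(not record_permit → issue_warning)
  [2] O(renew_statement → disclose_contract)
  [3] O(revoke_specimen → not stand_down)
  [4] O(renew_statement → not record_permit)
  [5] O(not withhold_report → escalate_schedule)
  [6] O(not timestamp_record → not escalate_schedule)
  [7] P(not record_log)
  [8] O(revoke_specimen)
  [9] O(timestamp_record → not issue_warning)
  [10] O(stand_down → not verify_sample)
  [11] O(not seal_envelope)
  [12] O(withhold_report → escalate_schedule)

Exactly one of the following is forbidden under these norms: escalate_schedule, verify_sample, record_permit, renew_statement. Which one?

Premises 5 and 12 are O(not withhold_report → escalate_schedule) and O(withhold_report → escalate_schedule); every ideal world satisfies not withhold_report or withhold_report, so in either case escalate_schedule holds — hence O(escalate_schedule).
Premise 6 is O(not timestamp_record → not escalate_schedule); contrapositively O(escalate_schedule → timestamp_record). Since O(escalate_schedule) holds, K gives O(timestamp_record).
Applying K to premise 9 (O(timestamp_record → not issue_warning)) and O(timestamp_record) yields O(not issue_warning).
The contrapositive of premise 1 (O(not record_permit → issue_warning)) is O(not issue_warning → record_permit), and O(not issue_warning) is already established, so O(record_permit).
Premise 4 is O(renew_statement → not record_permit); contrapositively O(record_permit → not renew_statement). Since O(record_permit) holds, K gives O(not renew_statement).
So O(not renew_statement) holds, i.e. renew_statement is forbidden. None of the other listed options is forbidden under the premises.

renew_statement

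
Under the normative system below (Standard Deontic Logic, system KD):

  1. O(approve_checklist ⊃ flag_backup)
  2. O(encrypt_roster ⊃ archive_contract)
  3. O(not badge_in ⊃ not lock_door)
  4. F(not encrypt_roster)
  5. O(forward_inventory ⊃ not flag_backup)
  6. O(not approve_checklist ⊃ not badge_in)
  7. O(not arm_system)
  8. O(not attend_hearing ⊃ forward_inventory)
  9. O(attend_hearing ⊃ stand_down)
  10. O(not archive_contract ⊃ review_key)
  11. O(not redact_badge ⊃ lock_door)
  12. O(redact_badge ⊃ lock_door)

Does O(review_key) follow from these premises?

No

Premise 10 is O(not archive_contract ⊃ review_key), but O(not archive_contract) is not derivable from the premises, so it does not yield O(review_key).
No other premise forces O(review_key). An ideal world satisfying every premise can still have review_key false, so O(review_key) is not derivable.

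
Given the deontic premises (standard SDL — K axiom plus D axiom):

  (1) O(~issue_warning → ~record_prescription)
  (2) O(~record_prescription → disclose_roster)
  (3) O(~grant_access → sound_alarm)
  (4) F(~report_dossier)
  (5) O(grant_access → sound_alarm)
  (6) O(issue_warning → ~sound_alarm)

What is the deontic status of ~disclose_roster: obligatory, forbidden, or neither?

By case analysis on ~grant_access: premise 3 gives O(~grant_access → sound_alarm) and premise 5 gives O(grant_access → sound_alarm), so O(sound_alarm) either way.
Premise 6 is O(issue_warning → ~sound_alarm); contrapositively O(sound_alarm → ~issue_warning). Since O(sound_alarm) holds, K gives O(~issue_warning).
Applying K to premise 1 (O(~issue_warning → ~record_prescription)) and O(~issue_warning) yields O(~record_prescription).
With premise 2, O(~record_prescription → disclose_roster), the K-axiom yields O(disclose_roster).
Premise 4 does not contribute to this derivation.
Thus O(disclose_roster), which is F(~disclose_roster): ~disclose_roster is forbidden.

Forbidden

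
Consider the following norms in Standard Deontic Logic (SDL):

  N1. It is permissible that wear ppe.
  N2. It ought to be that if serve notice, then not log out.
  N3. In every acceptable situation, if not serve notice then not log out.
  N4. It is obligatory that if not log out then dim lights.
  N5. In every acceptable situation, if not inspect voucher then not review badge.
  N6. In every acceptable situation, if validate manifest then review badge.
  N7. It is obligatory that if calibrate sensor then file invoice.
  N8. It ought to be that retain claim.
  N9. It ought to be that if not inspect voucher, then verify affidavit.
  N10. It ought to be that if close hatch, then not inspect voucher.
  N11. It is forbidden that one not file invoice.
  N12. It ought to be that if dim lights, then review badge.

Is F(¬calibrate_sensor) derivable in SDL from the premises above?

Premise 7 is O(calibrate_sensor → file_invoice); even if O(file_invoice) held, inferring O(calibrate_sensor) would be affirming the consequent — invalid.
No other premise forces O(calibrate_sensor). An ideal world satisfying every premise can still have ¬calibrate_sensor true, so F(¬calibrate_sensor) is not derivable.

No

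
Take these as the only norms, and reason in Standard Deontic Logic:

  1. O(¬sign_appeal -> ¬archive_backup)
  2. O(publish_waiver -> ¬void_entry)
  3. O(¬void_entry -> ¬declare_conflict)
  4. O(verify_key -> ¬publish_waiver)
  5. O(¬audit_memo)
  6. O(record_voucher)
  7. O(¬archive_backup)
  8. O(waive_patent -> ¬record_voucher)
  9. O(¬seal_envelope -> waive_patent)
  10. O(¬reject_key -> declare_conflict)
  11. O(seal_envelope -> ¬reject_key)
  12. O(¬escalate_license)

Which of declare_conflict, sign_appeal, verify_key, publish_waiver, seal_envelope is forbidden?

publish_waiver

From premise 6 we have O(record_voucher).
Premise 8 is O(waive_patent -> ¬record_voucher); contrapositively O(record_voucher -> ¬waive_patent). Since O(record_voucher) holds, K gives O(¬waive_patent).
Premise 9 is O(¬seal_envelope -> waive_patent); contrapositively O(¬waive_patent -> seal_envelope). Since O(¬waive_patent) holds, K gives O(seal_envelope).
Premise 11 is O(seal_envelope -> ¬reject_key); since O(seal_envelope), deontic closure gives O(¬reject_key).
With premise 10, O(¬reject_key -> declare_conflict), the K-axiom yields O(declare_conflict).
The contrapositive of premise 3 (O(¬void_entry -> ¬declare_conflict)) is O(declare_conflict -> void_entry), and O(declare_conflict) is already established, so O(void_entry).
Premise 2, O(publish_waiver -> ¬void_entry), contraposes to O(void_entry -> ¬publish_waiver); with O(void_entry) we get O(¬publish_waiver).
So O(¬publish_waiver) holds, i.e. publish_waiver is forbidden. None of the other listed options is forbidden under the premises.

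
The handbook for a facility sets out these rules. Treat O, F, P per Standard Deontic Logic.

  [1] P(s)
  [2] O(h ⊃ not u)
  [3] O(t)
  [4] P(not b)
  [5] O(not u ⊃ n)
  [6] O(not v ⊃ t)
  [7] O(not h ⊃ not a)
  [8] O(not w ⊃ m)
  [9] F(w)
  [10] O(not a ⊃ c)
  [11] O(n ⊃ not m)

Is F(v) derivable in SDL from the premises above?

No

Premise 6 is O(not v ⊃ t); even if O(t) held, inferring O(not v) would be affirming the consequent — invalid.
No other premise forces O(not v). An ideal world satisfying every premise can still have v true, so F(v) is not derivable.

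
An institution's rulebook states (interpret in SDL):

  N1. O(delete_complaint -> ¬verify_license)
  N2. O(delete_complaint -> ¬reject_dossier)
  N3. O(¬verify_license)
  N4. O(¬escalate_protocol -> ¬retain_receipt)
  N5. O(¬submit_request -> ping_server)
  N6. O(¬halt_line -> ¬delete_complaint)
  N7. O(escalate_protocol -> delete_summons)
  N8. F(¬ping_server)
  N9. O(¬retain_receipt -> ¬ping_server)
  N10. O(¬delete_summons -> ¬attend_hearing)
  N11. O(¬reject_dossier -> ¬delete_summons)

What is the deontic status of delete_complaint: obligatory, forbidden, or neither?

F(¬ping_server) at premise 8 means O(ping_server).
Premise 9 is O(¬retain_receipt -> ¬ping_server); contrapositively O(ping_server -> retain_receipt). Since O(ping_server) holds, K gives O(retain_receipt).
Premise 4, O(¬escalate_protocol -> ¬retain_receipt), contraposes to O(retain_receipt -> escalate_protocol); with O(retain_receipt) we get O(escalate_protocol).
From O(escalate_protocol) and premise 7, O(escalate_protocol -> delete_summons), we obtain O(delete_summons).
Premise 11, O(¬reject_dossier -> ¬delete_summons), contraposes to O(delete_summons -> reject_dossier); with O(delete_summons) we get O(reject_dossier).
The contrapositive of premise 2 (O(delete_complaint -> ¬reject_dossier)) is O(reject_dossier -> ¬delete_complaint), and O(reject_dossier) is already established, so O(¬delete_complaint).
Premises 1, 3, 5, 6, 10 do not contribute to this derivation.
Thus O(¬delete_complaint), which is F(delete_complaint): delete_complaint is forbidden.

Forbidden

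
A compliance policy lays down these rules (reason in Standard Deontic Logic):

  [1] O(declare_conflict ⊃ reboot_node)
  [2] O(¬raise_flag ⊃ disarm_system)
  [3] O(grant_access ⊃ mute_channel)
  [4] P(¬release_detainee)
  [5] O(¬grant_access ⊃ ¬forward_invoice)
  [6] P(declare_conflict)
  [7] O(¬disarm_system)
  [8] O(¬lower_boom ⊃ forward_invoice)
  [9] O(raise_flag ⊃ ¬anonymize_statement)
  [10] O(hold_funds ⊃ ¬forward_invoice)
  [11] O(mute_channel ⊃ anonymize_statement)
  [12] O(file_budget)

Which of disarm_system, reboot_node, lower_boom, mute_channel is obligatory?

Premise 7 states O(¬disarm_system) outright.
Premise 2 is O(¬raise_flag ⊃ disarm_system); contrapositively O(¬disarm_system ⊃ raise_flag). Since O(¬disarm_system) holds, K gives O(raise_flag).
From O(raise_flag) and premise 9, O(raise_flag ⊃ ¬anonymize_statement), we obtain O(¬anonymize_statement).
Premise 11, O(mute_channel ⊃ anonymize_statement), contraposes to O(¬anonymize_statement ⊃ ¬mute_channel); with O(¬anonymize_statement) we get O(¬mute_channel).
Premise 3, O(grant_access ⊃ mute_channel), contraposes to O(¬mute_channel ⊃ ¬grant_access); with O(¬mute_channel) we get O(¬grant_access).
Premise 5 is O(¬grant_access ⊃ ¬forward_invoice); since O(¬grant_access), deontic closure gives O(¬forward_invoice).
Premise 8 is O(¬lower_boom ⊃ forward_invoice); contrapositively O(¬forward_invoice ⊃ lower_boom). Since O(¬forward_invoice) holds, K gives O(lower_boom).
So O(lower_boom) holds — lower_boom is obligatory. None of the other listed options is made obligatory by any chain of premises.

lower_boom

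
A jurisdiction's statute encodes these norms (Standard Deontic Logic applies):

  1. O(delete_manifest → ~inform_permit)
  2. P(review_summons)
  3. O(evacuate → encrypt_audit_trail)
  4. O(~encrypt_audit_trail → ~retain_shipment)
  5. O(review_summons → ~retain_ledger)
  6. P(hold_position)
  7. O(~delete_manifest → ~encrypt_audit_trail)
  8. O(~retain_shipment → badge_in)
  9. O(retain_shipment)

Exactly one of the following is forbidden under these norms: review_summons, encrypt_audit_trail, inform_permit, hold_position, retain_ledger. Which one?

inform_permit

From premise 9 we have O(retain_shipment).
Premise 4, O(~encrypt_audit_trail → ~retain_shipment), contraposes to O(retain_shipment → encrypt_audit_trail); with O(retain_shipment) we get O(encrypt_audit_trail).
The contrapositive of premise 7 (O(~delete_manifest → ~encrypt_audit_trail)) is O(encrypt_audit_trail → delete_manifest), and O(encrypt_audit_trail) is already established, so O(delete_manifest).
With premise 1, O(delete_manifest → ~inform_permit), the K-axiom yields O(~inform_permit).
So O(~inform_permit) holds, i.e. inform_permit is forbidden. None of the other listed options is forbidden under the premises.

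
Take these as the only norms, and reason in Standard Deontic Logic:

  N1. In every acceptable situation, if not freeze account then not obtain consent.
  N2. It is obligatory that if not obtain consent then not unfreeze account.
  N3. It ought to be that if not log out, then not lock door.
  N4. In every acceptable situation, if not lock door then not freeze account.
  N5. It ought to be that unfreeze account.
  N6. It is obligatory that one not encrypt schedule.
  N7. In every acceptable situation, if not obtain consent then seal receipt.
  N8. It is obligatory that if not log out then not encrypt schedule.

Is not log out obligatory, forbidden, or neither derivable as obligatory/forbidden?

Premise 5 gives O(unfreeze_account).
Premise 2 is O(¬obtain_consent → ¬unfreeze_account); contrapositively O(unfreeze_account → obtain_consent). Since O(unfreeze_account) holds, K gives O(obtain_consent).
The contrapositive of premise 1 (O(¬freeze_account → ¬obtain_consent)) is O(obtain_consent → freeze_account), and O(obtain_consent) is already established, so O(freeze_account).
Premise 4 is O(¬lock_door → ¬freeze_account); contrapositively O(freeze_account → lock_door). Since O(freeze_account) holds, K gives O(lock_door).
Premise 3 is O(¬log_out → ¬lock_door); contrapositively O(lock_door → log_out). Since O(lock_door) holds, K gives O(log_out).
Premises 6, 7, 8 do not contribute to this derivation.
Thus O(log_out), which is F(¬log_out): ¬log_out is forbidden.

Forbidden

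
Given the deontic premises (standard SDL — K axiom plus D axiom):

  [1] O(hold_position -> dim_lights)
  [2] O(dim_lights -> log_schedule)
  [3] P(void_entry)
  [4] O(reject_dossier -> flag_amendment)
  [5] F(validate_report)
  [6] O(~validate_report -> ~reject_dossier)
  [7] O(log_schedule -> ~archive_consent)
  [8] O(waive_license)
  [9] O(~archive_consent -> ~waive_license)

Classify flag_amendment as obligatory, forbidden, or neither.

Neither

Premise 4 is O(reject_dossier -> flag_amendment), but O(reject_dossier) is not derivable from the premises, so it does not yield O(flag_amendment).
No premise or chain of K-axiom applications forces O(flag_amendment), and none forces O(~flag_amendment). So flag_amendment is neither obligatory nor forbidden under these norms.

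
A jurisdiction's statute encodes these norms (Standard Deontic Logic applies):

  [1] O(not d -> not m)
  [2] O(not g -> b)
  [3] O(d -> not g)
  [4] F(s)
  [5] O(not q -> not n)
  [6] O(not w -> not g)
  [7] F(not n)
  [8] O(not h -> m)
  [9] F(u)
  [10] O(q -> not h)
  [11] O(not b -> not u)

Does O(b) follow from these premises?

Premise 7 is F(not n), i.e. O(n).
Premise 5, O(not q -> not n), contraposes to O(n -> q); with O(n) we get O(q).
From O(q) and premise 10, O(q -> not h), we obtain O(not h).
Applying K to premise 8 (O(not h -> m)) and O(not h) yields O(m).
Premise 1 is O(not d -> not m); contrapositively O(m -> d). Since O(m) holds, K gives O(d).
Applying K to premise 3 (O(d -> not g)) and O(d) yields O(not g).
Premise 2 is O(not g -> b); since O(not g), deontic closure gives O(b).
Premises 4, 6, 9, 11 do not contribute to this derivation.
So O(b) follows.

Yes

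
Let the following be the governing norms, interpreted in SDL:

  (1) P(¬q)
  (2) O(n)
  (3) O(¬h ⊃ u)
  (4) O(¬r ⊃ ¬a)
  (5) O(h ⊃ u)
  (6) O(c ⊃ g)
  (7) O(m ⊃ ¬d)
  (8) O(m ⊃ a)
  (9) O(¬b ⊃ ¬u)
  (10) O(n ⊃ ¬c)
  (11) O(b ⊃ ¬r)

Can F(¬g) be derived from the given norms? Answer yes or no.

Premise 6 is O(c ⊃ g), but O(c) is not derivable from the premises, so it does not yield O(g).
No other premise forces O(g). An ideal world satisfying every premise can still have ¬g true, so F(¬g) is not derivable.

No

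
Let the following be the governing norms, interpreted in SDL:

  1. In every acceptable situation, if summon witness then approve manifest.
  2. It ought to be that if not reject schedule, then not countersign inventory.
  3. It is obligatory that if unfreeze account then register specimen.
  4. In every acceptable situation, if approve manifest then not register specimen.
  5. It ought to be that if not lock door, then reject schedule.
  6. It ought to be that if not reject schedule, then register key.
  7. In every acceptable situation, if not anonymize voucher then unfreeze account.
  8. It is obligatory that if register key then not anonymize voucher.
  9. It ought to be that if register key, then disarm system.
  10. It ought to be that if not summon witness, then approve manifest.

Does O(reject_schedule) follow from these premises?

By case analysis on ¬summon_witness: premise 10 gives O(¬summon_witness → approve_manifest) and premise 1 gives O(summon_witness → approve_manifest), so O(approve_manifest) either way.
With premise 4, O(approve_manifest → ¬register_specimen), the K-axiom yields O(¬register_specimen).
Premise 3, O(unfreeze_account → register_specimen), contraposes to O(¬register_specimen → ¬unfreeze_account); with O(¬register_specimen) we get O(¬unfreeze_account).
Premise 7, O(¬anonymize_voucher → unfreeze_account), contraposes to O(¬unfreeze_account → anonymize_voucher); with O(¬unfreeze_account) we get O(anonymize_voucher).
Premise 8, O(register_key → ¬anonymize_voucher), contraposes to O(anonymize_voucher → ¬register_key); with O(anonymize_voucher) we get O(¬register_key).
Premise 6, O(¬reject_schedule → register_key), contraposes to O(¬register_key → reject_schedule); with O(¬register_key) we get O(reject_schedule).
Premises 2, 5, 9 do not contribute to this derivation.
So O(reject_schedule) follows.

Yes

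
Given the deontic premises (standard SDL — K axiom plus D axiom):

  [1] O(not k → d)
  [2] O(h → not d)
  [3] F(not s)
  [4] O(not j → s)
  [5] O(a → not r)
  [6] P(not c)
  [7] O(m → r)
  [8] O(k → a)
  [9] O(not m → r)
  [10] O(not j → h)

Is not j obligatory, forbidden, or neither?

Forbidden

Premises 9 and 7 cover both cases: O(not m → r) and O(m → r). Since not m ∨ m is a tautology, O(r) follows.
The contrapositive of premise 5 (O(a → not r)) is O(r → not a), and O(r) is already established, so O(not a).
Premise 8, O(k → a), contraposes to O(not a → not k); with O(not a) we get O(not k).
Applying K to premise 1 (O(not k → d)) and O(not k) yields O(d).
Premise 2 is O(h → not d); contrapositively O(d → not h). Since O(d) holds, K gives O(not h).
The contrapositive of premise 10 (O(not j → h)) is O(not h → j), and O(not h) is already established, so O(j).
Premises 3, 4, 6 do not contribute to this derivation.
Thus O(j), which is F(not j): not j is forbidden.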